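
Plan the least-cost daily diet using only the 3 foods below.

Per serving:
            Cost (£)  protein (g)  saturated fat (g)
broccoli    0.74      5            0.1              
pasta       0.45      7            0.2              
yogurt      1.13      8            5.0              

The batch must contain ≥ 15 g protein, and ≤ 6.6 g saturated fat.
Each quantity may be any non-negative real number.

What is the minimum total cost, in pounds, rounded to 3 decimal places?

Let x1 = servings of broccoli, x2 = servings of pasta, x3 = servings of yogurt.
min 0.74x1 + 0.45x2 + 1.13x3 with:
  5x1 + 7x2 + 8x3 ≥ 15   (protein)
  0.1x1 + 0.2x2 + 5x3 ≤ 6.6   (saturated fat)
  x1, x2, x3 ≥ 0.
The minimum-cost mix takes nothing from broccoli, yogurt — only pasta. Binding constraint: protein.
Solving gives x2 = 2.143.
Cost = 0.45·2.143 = 0.96435.

£0.964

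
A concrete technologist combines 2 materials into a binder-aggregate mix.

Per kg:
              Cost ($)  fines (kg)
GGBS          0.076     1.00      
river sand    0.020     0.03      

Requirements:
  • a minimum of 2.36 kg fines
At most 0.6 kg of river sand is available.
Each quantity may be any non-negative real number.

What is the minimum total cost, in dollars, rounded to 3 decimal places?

$0.179

Treat it as an LP. Let x1 = kg of GGBS, x2 = kg of river sand.
Minimize 0.076x1 + 0.02x2 with:
  1x1 + 0.03x2 ≥ 2.36   (fines)
  x2 ≤ 0.6
  x1, x2 ≥ 0.
The optimal basis is {GGBS}; river sand drops out. Binding constraint: fines.
Solving gives x1 = 2.36.
Total cost: 0.076·2.36 = 0.17936.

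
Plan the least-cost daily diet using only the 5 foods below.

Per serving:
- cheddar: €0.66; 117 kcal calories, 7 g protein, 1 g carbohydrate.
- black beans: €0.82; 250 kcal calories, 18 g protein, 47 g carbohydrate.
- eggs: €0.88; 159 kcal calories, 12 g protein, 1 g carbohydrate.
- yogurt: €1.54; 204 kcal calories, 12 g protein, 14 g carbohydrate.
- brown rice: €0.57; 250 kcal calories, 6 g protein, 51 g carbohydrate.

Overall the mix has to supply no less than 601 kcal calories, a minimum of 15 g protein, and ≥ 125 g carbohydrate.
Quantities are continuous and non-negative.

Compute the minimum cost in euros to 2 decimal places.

€1.40

Set it up as a linear program. Let x1 = servings of cheddar, x2 = servings of black beans, x3 = servings of eggs, x4 = servings of yogurt, x5 = servings of brown rice.
Minimize 0.66x1 + 0.82x2 + 0.88x3 + 1.54x4 + 0.57x5 s.t.:
  117x1 + 250x2 + 159x3 + 204x4 + 250x5 ≥ 601   (calories)
  7x1 + 18x2 + 12x3 + 12x4 + 6x5 ≥ 15   (protein)
  1x1 + 47x2 + 1x3 + 14x4 + 51x5 ≥ 125   (carbohydrate)
  x1, x2, x3, x4, x5 ≥ 0.
The cheapest feasible vertex uses only black beans, brown rice; cheddar, eggs, yogurt are not used. There the protein and carbohydrate constraints are tight.
Optimal quantities: black beans = 0.02358 servings, brown rice = 2.429 servings.
Total cost: 0.82·0.02358 + 0.57·2.429 = 1.4039.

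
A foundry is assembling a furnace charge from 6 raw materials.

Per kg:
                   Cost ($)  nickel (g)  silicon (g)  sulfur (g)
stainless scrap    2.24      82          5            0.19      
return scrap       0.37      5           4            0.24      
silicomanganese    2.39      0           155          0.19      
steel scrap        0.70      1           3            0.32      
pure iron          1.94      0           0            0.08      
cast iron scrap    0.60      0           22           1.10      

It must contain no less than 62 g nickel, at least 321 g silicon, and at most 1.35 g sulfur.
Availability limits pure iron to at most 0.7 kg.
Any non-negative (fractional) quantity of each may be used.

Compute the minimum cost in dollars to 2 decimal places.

This is a linear program. Let x1 = kg of stainless scrap, x2 = kg of return scrap, x3 = kg of silicomanganese, x4 = kg of steel scrap, x5 = kg of pure iron, x6 = kg of cast iron scrap.
Minimize 2.24x1 + 0.37x2 + 2.39x3 + 0.7x4 + 1.94x5 + 0.6x6 subject to:
  82x1 + 5x2 + 1x4 ≥ 62   (nickel)
  5x1 + 4x2 + 155x3 + 3x4 + 22x6 ≥ 321   (silicon)
  0.19x1 + 0.24x2 + 0.19x3 + 0.32x4 + 0.08x5 + 1.1x6 ≤ 1.35   (sulfur)
  x5 ≤ 0.7
  x1, x2, x3, x4, x5, x6 ≥ 0.
At the optimum only stainless scrap, silicomanganese are positive (return scrap, steel scrap, pure iron, cast iron scrap = 0). The nickel and silicon requirements are met with equality.
So stainless scrap = 0.756098 kg, silicomanganese = 2.04658 kg.
Total cost: 2.24·0.756098 + 2.39·2.04658 = 6.58499.

$6.58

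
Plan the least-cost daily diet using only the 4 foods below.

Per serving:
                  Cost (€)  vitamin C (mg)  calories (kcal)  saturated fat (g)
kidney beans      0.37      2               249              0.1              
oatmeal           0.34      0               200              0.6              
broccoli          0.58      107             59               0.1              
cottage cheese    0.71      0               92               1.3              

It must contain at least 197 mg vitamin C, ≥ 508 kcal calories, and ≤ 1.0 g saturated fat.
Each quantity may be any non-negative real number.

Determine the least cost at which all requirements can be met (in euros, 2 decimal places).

€1.65

Let x1 = servings of kidney beans, x2 = servings of oatmeal, x3 = servings of broccoli, x4 = servings of cottage cheese.
Minimise 0.37x1 + 0.34x2 + 0.58x3 + 0.71x4 subject to:
  2x1 + 107x3 ≥ 197   (vitamin C)
  249x1 + 200x2 + 59x3 + 92x4 ≥ 508   (calories)
  0.1x1 + 0.6x2 + 0.1x3 + 1.3x4 ≤ 1   (saturated fat)
  x1, x2, x3, x4 ≥ 0.
The optimal basis is {kidney beans, broccoli}; oatmeal, cottage cheese drop out. Binding constraints: vitamin C and calories.
Optimal quantities: kidney beans = 1.611 servings, broccoli = 1.811 servings.
Objective = 0.37·1.611 + 0.58·1.811 = 1.6465.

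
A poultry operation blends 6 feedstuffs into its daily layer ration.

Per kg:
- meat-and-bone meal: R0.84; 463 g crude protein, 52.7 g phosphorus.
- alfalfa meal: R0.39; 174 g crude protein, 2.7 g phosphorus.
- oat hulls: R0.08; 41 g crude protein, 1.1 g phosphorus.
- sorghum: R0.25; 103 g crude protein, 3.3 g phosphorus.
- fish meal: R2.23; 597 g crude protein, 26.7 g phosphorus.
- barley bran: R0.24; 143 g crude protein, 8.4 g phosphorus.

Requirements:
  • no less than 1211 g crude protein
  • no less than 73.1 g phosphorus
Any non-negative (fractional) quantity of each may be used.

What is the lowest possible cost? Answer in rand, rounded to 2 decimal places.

R2.04

Let x1 = kg of meat-and-bone meal, x2 = kg of alfalfa meal, x3 = kg of oat hulls, x4 = kg of sorghum, x5 = kg of fish meal, x6 = kg of barley bran.
min 0.84x1 + 0.39x2 + 0.08x3 + 0.25x4 + 2.23x5 + 0.24x6 with:
  463x1 + 174x2 + 41x3 + 103x4 + 597x5 + 143x6 ≥ 1211   (crude protein)
  52.7x1 + 2.7x2 + 1.1x3 + 3.3x4 + 26.7x5 + 8.4x6 ≥ 73.1   (phosphorus)
  x1, x2, x3, x4, x5, x6 ≥ 0.
The minimum-cost mix takes nothing from alfalfa meal, oat hulls, sorghum, fish meal — only meat-and-bone meal, barley bran. Binding constraints: crude protein and phosphorus.
That vertex is x1 = 0.07702, x6 = 8.219.
Objective = 0.84·0.07702 + 0.24·8.219 = 2.0373.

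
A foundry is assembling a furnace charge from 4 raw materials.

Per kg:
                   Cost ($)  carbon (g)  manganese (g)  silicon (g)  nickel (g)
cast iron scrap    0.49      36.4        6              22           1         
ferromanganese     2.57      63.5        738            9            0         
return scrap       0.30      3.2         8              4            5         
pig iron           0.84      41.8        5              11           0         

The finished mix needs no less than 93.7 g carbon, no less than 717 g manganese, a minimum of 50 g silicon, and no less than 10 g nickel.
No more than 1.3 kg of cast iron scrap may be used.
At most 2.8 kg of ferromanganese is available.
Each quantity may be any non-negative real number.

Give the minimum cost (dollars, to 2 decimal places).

Treat it as an LP. Let x1 = kg of cast iron scrap, x2 = kg of ferromanganese, x3 = kg of return scrap, x4 = kg of pig iron.
Minimise 0.49x1 + 2.57x2 + 0.3x3 + 0.84x4 subject to:
  36.4x1 + 63.5x2 + 3.2x3 + 41.8x4 ≥ 93.7   (carbon)
  6x1 + 738x2 + 8x3 + 5x4 ≥ 717   (manganese)
  22x1 + 9x2 + 4x3 + 11x4 ≥ 50   (silicon)
  1x1 + 5x3 ≥ 10   (nickel)
  x1 ≤ 1.3
  x2 ≤ 2.8
  x1, x2, x3, x4 ≥ 0.
The cheapest feasible vertex uses only cast iron scrap, ferromanganese, return scrap; pig iron is not used. The manganese, silicon, the cast iron scrap cap requirements are met with equality.
Optimal quantities: cast iron scrap = 1.3 kg, ferromanganese = 0.9256 kg, return scrap = 3.267 kg.
Cost = 0.49·1.3 + 2.57·0.9256 + 0.3·3.267 = 3.9959.

$4.00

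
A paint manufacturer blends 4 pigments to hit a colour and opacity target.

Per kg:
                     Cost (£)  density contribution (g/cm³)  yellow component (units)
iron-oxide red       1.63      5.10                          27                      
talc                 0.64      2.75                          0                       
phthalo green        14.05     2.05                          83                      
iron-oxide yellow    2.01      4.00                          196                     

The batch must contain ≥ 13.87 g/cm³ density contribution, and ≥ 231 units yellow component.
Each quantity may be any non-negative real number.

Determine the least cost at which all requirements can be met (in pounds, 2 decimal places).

£4.50

Set it up as a linear program. Let x1 = kg of iron-oxide red, x2 = kg of talc, x3 = kg of phthalo green, x4 = kg of iron-oxide yellow.
Minimize 1.63x1 + 0.64x2 + 14.05x3 + 2.01x4 s.t.:
  5.1x1 + 2.75x2 + 2.05x3 + 4x4 ≥ 13.87   (density contribution)
  27x1 + 83x3 + 196x4 ≥ 231   (yellow component)
  x1, x2, x3, x4 ≥ 0.
The cheapest feasible vertex uses only talc, iron-oxide yellow; iron-oxide red, phthalo green are not used. The density contribution and yellow component requirements are met with equality.
Optimal quantities: talc = 3.329 kg, iron-oxide yellow = 1.179 kg.
Objective = 0.64·3.329 + 2.01·1.179 = 4.5004.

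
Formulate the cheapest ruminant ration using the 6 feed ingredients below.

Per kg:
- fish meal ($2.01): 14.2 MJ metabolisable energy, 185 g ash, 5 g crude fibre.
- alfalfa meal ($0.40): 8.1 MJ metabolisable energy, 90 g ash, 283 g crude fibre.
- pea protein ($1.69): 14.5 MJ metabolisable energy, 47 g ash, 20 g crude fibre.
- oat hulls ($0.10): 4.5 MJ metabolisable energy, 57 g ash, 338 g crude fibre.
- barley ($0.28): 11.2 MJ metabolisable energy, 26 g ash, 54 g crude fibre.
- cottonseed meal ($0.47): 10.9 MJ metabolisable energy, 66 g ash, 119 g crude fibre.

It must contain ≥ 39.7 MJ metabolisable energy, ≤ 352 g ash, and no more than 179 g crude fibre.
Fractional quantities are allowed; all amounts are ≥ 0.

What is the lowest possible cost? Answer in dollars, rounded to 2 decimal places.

Treat it as an LP. Let x1 = kg of fish meal, x2 = kg of alfalfa meal, x3 = kg of pea protein, x4 = kg of oat hulls, x5 = kg of barley, x6 = kg of cottonseed meal.
min 2.01x1 + 0.4x2 + 1.69x3 + 0.1x4 + 0.28x5 + 0.47x6 subject to:
  14.2x1 + 8.1x2 + 14.5x3 + 4.5x4 + 11.2x5 + 10.9x6 ≥ 39.7   (metabolisable energy)
  185x1 + 90x2 + 47x3 + 57x4 + 26x5 + 66x6 ≤ 352   (ash)
  5x1 + 283x2 + 20x3 + 338x4 + 54x5 + 119x6 ≤ 179   (crude fibre)
  x1, x2, x3, x4, x5, x6 ≥ 0.
The optimal basis is {fish meal, barley}; alfalfa meal, pea protein, oat hulls, cottonseed meal drop out. The metabolisable energy and crude fibre requirements are met with equality.
Solving gives x1 = 0.1956, x5 = 3.297.
Hence cost = 2.01·0.1956 + 0.28·3.297 = $1.3163.

$1.32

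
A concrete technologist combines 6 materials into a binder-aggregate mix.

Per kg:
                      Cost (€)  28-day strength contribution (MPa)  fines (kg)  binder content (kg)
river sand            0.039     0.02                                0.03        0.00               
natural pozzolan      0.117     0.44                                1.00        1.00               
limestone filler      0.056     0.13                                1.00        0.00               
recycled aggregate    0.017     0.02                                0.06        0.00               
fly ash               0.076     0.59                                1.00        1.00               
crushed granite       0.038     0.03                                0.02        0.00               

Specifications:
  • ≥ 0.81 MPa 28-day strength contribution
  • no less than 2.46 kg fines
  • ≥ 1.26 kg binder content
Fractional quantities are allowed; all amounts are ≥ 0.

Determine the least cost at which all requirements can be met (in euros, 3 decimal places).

€0.163

Let x1 = kg of river sand, x2 = kg of natural pozzolan, x3 = kg of limestone filler, x4 = kg of recycled aggregate, x5 = kg of fly ash, x6 = kg of crushed granite.
min 0.039x1 + 0.117x2 + 0.056x3 + 0.017x4 + 0.076x5 + 0.038x6 with:
  0.02x1 + 0.44x2 + 0.13x3 + 0.02x4 + 0.59x5 + 0.03x6 ≥ 0.81   (28-day strength contribution)
  0.03x1 + 1x2 + 1x3 + 0.06x4 + 1x5 + 0.02x6 ≥ 2.46   (fines)
  1x2 + 1x5 ≥ 1.26   (binder content)
  x1, x2, x3, x4, x5, x6 ≥ 0.
The optimal basis is {limestone filler, fly ash}; river sand, natural pozzolan, recycled aggregate, crushed granite drop out. There the fines and binder content constraints are tight.
Solving gives x3 = 1.2, x5 = 1.26.
Objective = 0.056·1.2 + 0.076·1.26 = 0.16296.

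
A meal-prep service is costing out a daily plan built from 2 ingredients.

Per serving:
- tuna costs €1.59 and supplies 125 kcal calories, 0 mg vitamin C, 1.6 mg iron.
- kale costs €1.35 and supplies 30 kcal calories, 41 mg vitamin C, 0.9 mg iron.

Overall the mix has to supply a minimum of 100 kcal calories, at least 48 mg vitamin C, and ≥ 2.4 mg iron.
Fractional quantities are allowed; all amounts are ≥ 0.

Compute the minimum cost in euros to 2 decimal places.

Treat it as an LP. Let x1 = servings of tuna, x2 = servings of kale.
Minimise 1.59x1 + 1.35x2 with:
  125x1 + 30x2 ≥ 100   (calories)
  41x2 ≥ 48   (vitamin C)
  1.6x1 + 0.9x2 ≥ 2.4   (iron)
  x1, x2 ≥ 0.
Both inputs are positive at the optimum. Binding constraints: vitamin C and iron.
That vertex is x1 = 0.8415, x2 = 1.171.
Cost = 1.59·0.8415 + 1.35·1.171 = 2.9188.

€2.92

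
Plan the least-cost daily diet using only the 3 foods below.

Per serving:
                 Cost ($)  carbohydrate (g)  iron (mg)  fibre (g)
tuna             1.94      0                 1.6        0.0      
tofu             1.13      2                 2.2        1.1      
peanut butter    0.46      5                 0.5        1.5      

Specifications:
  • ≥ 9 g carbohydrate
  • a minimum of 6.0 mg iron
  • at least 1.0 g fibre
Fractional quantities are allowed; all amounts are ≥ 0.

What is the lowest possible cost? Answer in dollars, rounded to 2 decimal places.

Treat it as an LP. Let x1 = servings of tuna, x2 = servings of tofu, x3 = servings of peanut butter.
Minimise 1.94x1 + 1.13x2 + 0.46x3 subject to:
  2x2 + 5x3 ≥ 9   (carbohydrate)
  1.6x1 + 2.2x2 + 0.5x3 ≥ 6   (iron)
  1.1x2 + 1.5x3 ≥ 1   (fibre)
  x1, x2, x3 ≥ 0.
The optimal basis is {tofu, peanut butter}; tuna drops out. There the carbohydrate and iron constraints are tight.
Solving gives x2 = 2.55, x3 = 0.78.
Hence cost = 1.13·2.55 + 0.46·0.78 = $3.2403.

$3.24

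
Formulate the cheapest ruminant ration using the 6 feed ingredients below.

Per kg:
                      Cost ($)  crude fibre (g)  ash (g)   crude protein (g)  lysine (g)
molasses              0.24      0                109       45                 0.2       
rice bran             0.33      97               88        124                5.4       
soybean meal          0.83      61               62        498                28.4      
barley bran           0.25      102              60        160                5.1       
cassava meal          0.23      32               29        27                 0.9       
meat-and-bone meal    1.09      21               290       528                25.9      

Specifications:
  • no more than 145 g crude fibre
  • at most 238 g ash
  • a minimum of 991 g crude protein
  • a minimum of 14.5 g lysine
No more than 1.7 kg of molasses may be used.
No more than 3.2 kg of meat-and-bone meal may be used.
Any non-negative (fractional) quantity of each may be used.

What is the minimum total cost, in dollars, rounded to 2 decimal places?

Let x1 = kg of molasses, x2 = kg of rice bran, x3 = kg of soybean meal, x4 = kg of barley bran, x5 = kg of cassava meal, x6 = kg of meat-and-bone meal.
Minimise 0.24x1 + 0.33x2 + 0.83x3 + 0.25x4 + 0.23x5 + 1.09x6 subject to:
  97x2 + 61x3 + 102x4 + 32x5 + 21x6 ≤ 145   (crude fibre)
  109x1 + 88x2 + 62x3 + 60x4 + 29x5 + 290x6 ≤ 238   (ash)
  45x1 + 124x2 + 498x3 + 160x4 + 27x5 + 528x6 ≥ 991   (crude protein)
  0.2x1 + 5.4x2 + 28.4x3 + 5.1x4 + 0.9x5 + 25.9x6 ≥ 14.5   (lysine)
  x1 ≤ 1.7
  x6 ≤ 3.2
  x1, x2, x3, x4, x5, x6 ≥ 0.
The optimal basis is {soybean meal, barley bran}; molasses, rice bran, cassava meal, meat-and-bone meal drop out. Binding constraints: crude fibre and crude protein.
That vertex is x3 = 1.898, x4 = 0.2866.
Objective = 0.83·1.898 + 0.25·0.2866 = 1.6470.

$1.65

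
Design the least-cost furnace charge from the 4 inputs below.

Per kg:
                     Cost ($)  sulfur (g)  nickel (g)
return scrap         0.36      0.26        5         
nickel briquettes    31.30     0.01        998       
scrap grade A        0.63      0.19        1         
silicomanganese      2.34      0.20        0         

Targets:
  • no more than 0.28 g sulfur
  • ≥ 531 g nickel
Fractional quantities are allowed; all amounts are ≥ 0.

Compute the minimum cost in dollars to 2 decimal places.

$16.65

Set it up as a linear program. Let x1 = kg of return scrap, x2 = kg of nickel briquettes, x3 = kg of scrap grade A, x4 = kg of silicomanganese.
Minimize 0.36x1 + 31.3x2 + 0.63x3 + 2.34x4 subject to:
  0.26x1 + 0.01x2 + 0.19x3 + 0.2x4 ≤ 0.28   (sulfur)
  5x1 + 998x2 + 1x3 ≥ 531   (nickel)
  x1, x2, x3, x4 ≥ 0.
The optimal basis is {nickel briquettes}; return scrap, scrap grade A, silicomanganese drop out. Binding constraint: nickel.
Solving gives x2 = 0.5321.
Hence cost = 31.3·0.5321 = $16.6547.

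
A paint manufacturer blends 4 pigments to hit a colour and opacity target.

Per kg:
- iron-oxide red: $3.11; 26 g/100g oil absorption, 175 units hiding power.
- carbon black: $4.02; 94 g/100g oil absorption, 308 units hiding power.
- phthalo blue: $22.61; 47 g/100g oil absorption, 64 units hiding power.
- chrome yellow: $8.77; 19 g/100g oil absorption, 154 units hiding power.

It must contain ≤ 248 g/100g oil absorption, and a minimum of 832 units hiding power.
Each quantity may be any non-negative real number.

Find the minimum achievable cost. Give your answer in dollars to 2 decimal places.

$11.04

Let x1 = kg of iron-oxide red, x2 = kg of carbon black, x3 = kg of phthalo blue, x4 = kg of chrome yellow.
min 3.11x1 + 4.02x2 + 22.61x3 + 8.77x4 s.t.:
  26x1 + 94x2 + 47x3 + 19x4 ≤ 248   (oil absorption)
  175x1 + 308x2 + 64x3 + 154x4 ≥ 832   (hiding power)
  x1, x2, x3, x4 ≥ 0.
At the optimum only iron-oxide red, carbon black are positive (phthalo blue, chrome yellow = 0). Binding constraints: oil absorption and hiding power.
So iron-oxide red = 0.2161 kg, carbon black = 2.579 kg.
Hence cost = 3.11·0.2161 + 4.02·2.579 = $11.0397.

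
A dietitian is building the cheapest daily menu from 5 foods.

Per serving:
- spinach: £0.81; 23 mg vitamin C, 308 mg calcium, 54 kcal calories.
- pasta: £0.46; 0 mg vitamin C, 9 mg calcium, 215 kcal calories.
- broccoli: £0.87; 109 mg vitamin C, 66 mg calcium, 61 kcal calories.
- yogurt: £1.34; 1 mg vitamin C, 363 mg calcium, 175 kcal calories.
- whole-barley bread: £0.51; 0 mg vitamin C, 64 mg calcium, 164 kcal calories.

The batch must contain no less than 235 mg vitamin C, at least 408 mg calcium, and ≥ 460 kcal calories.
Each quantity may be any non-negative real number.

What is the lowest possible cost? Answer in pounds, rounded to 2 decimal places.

Let x1 = servings of spinach, x2 = servings of pasta, x3 = servings of broccoli, x4 = servings of yogurt, x5 = servings of whole-barley bread.
min 0.81x1 + 0.46x2 + 0.87x3 + 1.34x4 + 0.51x5 with:
  23x1 + 109x3 + 1x4 ≥ 235   (vitamin C)
  308x1 + 9x2 + 66x3 + 363x4 + 64x5 ≥ 408   (calcium)
  54x1 + 215x2 + 61x3 + 175x4 + 164x5 ≥ 460   (calories)
  x1, x2, x3, x4, x5 ≥ 0.
The optimal basis is {spinach, pasta, broccoli}; yogurt, whole-barley bread drop out. The vitamin C, calcium, calories requirements are met with equality.
Optimal quantities: spinach = 0.8618 servings, pasta = 1.363 servings, broccoli = 1.974 servings.
Objective = 0.81·0.8618 + 0.46·1.363 + 0.87·1.974 = 3.0424.

£3.04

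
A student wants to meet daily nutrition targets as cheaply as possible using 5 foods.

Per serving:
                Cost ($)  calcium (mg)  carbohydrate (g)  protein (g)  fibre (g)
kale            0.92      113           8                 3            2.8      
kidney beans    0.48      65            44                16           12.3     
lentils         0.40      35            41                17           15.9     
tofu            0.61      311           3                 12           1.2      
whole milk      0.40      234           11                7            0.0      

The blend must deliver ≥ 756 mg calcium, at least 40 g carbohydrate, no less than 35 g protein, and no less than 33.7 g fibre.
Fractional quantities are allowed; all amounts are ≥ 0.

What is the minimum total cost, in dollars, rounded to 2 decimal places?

$2.01

Let x1 = servings of kale, x2 = servings of kidney beans, x3 = servings of lentils, x4 = servings of tofu, x5 = servings of whole milk.
min 0.92x1 + 0.48x2 + 0.4x3 + 0.61x4 + 0.4x5 subject to:
  113x1 + 65x2 + 35x3 + 311x4 + 234x5 ≥ 756   (calcium)
  8x1 + 44x2 + 41x3 + 3x4 + 11x5 ≥ 40   (carbohydrate)
  3x1 + 16x2 + 17x3 + 12x4 + 7x5 ≥ 35   (protein)
  2.8x1 + 12.3x2 + 15.9x3 + 1.2x4 ≥ 33.7   (fibre)
  x1, x2, x3, x4, x5 ≥ 0.
At the optimum only lentils, whole milk are positive (kale, kidney beans, tofu = 0). The calcium and fibre requirements are met with equality.
That vertex is x3 = 2.119, x5 = 2.914.
Total cost: 0.4·2.119 + 0.4·2.914 = 2.0132.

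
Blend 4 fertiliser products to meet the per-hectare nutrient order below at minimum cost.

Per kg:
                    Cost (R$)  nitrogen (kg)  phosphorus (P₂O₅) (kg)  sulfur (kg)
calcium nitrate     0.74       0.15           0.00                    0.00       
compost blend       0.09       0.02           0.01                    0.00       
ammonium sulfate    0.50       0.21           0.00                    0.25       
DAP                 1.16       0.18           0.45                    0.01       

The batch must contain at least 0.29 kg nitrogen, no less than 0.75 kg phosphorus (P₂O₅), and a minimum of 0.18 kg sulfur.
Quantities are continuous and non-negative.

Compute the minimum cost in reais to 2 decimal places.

R$2.26

Let x1 = kg of calcium nitrate, x2 = kg of compost blend, x3 = kg of ammonium sulfate, x4 = kg of DAP.
Minimize 0.74x1 + 0.09x2 + 0.5x3 + 1.16x4 s.t.:
  0.15x1 + 0.02x2 + 0.21x3 + 0.18x4 ≥ 0.29   (nitrogen)
  0.01x2 + 0.45x4 ≥ 0.75   (phosphorus (P₂O₅))
  0.25x3 + 0.01x4 ≥ 0.18   (sulfur)
  x1, x2, x3, x4 ≥ 0.
The cheapest feasible vertex uses only ammonium sulfate, DAP; calcium nitrate, compost blend are not used. The phosphorus (P₂O₅) and sulfur requirements are met with equality.
That vertex is x3 = 0.6533, x4 = 1.667.
Hence cost = 0.5·0.6533 + 1.16·1.667 = R$2.2604.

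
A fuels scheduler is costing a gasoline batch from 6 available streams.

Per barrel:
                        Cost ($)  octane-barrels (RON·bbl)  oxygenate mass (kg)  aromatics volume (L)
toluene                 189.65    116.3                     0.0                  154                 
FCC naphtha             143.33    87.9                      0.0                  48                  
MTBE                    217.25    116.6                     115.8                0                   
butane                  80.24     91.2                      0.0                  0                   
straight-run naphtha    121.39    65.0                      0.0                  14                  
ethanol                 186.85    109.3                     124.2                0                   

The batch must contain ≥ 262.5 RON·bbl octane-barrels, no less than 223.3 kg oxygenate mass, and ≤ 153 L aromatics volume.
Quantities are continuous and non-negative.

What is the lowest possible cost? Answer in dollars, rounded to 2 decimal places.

$394.00

Treat it as an LP. Let x1 = barrels of toluene, x2 = barrels of FCC naphtha, x3 = barrels of MTBE, x4 = barrels of butane, x5 = barrels of straight-run naphtha, x6 = barrels of ethanol.
Minimize 189.65x1 + 143.33x2 + 217.25x3 + 80.24x4 + 121.39x5 + 186.85x6 s.t.:
  116.3x1 + 87.9x2 + 116.6x3 + 91.2x4 + 65x5 + 109.3x6 ≥ 262.5   (octane-barrels)
  115.8x3 + 124.2x6 ≥ 223.3   (oxygenate mass)
  154x1 + 48x2 + 14x5 ≤ 153   (aromatics volume)
  x1, x2, x3, x4, x5, x6 ≥ 0.
The cheapest feasible vertex uses only butane, ethanol; toluene, FCC naphtha, MTBE, straight-run naphtha are not used. Binding constraints: octane-barrels and oxygenate mass.
Solving gives x4 = 0.72356, x6 = 1.7979.
Cost = 80.24·0.72356 + 186.85·1.7979 = 393.9961.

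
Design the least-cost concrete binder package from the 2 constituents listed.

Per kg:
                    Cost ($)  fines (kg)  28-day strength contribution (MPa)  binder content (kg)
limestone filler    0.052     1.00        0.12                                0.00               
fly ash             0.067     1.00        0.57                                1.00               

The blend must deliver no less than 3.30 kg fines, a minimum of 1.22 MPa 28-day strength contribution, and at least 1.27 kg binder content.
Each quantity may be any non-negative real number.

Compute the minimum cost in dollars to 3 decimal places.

$0.199

Treat it as an LP. Let x1 = kg of limestone filler, x2 = kg of fly ash.
Minimise 0.052x1 + 0.067x2 subject to:
  1x1 + 1x2 ≥ 3.3   (fines)
  0.12x1 + 0.57x2 ≥ 1.22   (28-day strength contribution)
  1x2 ≥ 1.27   (binder content)
  x1, x2 ≥ 0.
Both inputs are positive at the optimum. There the fines and 28-day strength contribution constraints are tight.
Optimal quantities: limestone filler = 1.469 kg, fly ash = 1.831 kg.
Total cost: 0.052·1.469 + 0.067·1.831 = 0.19907.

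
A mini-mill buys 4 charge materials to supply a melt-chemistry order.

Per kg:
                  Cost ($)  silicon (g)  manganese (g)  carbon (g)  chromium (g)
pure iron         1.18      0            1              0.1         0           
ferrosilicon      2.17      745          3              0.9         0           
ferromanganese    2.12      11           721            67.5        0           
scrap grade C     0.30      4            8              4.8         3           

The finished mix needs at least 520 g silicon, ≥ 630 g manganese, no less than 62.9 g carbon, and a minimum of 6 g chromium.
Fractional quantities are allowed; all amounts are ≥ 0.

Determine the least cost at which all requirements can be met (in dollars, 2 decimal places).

$3.86

Set it up as a linear program. Let x1 = kg of pure iron, x2 = kg of ferrosilicon, x3 = kg of ferromanganese, x4 = kg of scrap grade C.
Minimise 1.18x1 + 2.17x2 + 2.12x3 + 0.3x4 with:
  745x2 + 11x3 + 4x4 ≥ 520   (silicon)
  1x1 + 3x2 + 721x3 + 8x4 ≥ 630   (manganese)
  0.1x1 + 0.9x2 + 67.5x3 + 4.8x4 ≥ 62.9   (carbon)
  3x4 ≥ 6   (chromium)
  x1, x2, x3, x4 ≥ 0.
The optimal basis is {ferrosilicon, ferromanganese, scrap grade C}; pure iron drops out. The silicon, manganese, chromium requirements are met with equality.
Optimal quantities: ferrosilicon = 0.6747 kg, ferromanganese = 0.8488 kg, scrap grade C = 2 kg.
Total cost: 2.17·0.6747 + 2.12·0.8488 + 0.3·2 = 3.8636.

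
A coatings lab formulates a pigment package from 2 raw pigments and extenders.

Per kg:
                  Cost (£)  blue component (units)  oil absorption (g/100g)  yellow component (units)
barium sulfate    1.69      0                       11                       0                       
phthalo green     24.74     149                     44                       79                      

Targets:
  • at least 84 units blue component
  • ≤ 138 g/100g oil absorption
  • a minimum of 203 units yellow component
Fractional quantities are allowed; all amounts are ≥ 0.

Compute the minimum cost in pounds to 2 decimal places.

Let x1 = kg of barium sulfate, x2 = kg of phthalo green.
Minimise 1.69x1 + 24.74x2 s.t.:
  149x2 ≥ 84   (blue component)
  11x1 + 44x2 ≤ 138   (oil absorption)
  79x2 ≥ 203   (yellow component)
  x1, x2 ≥ 0.
The minimum-cost mix takes nothing from barium sulfate — only phthalo green. Binding constraint: yellow component.
So phthalo green = 2.5696 kg.
Hence cost = 24.74·2.5696 = £63.5719.

£63.57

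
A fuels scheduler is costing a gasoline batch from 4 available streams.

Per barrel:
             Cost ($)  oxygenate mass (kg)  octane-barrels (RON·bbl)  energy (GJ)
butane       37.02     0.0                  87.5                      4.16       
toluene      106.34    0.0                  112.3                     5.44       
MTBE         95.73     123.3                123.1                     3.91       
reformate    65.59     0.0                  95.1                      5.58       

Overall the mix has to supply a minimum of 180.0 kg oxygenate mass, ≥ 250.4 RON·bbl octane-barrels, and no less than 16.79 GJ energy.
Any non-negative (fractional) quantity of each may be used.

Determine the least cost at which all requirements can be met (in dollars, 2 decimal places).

Let x1 = barrels of butane, x2 = barrels of toluene, x3 = barrels of MTBE, x4 = barrels of reformate.
Minimise 37.02x1 + 106.34x2 + 95.73x3 + 65.59x4 s.t.:
  123.3x3 ≥ 180   (oxygenate mass)
  87.5x1 + 112.3x2 + 123.1x3 + 95.1x4 ≥ 250.4   (octane-barrels)
  4.16x1 + 5.44x2 + 3.91x3 + 5.58x4 ≥ 16.79   (energy)
  x1, x2, x3, x4 ≥ 0.
The cheapest feasible vertex uses only butane, MTBE; toluene, reformate are not used. Binding constraints: oxygenate mass and energy.
That vertex is x1 = 2.6639, x3 = 1.4599.
Cost = 37.02·2.6639 + 95.73·1.4599 = 238.3738.

$238.37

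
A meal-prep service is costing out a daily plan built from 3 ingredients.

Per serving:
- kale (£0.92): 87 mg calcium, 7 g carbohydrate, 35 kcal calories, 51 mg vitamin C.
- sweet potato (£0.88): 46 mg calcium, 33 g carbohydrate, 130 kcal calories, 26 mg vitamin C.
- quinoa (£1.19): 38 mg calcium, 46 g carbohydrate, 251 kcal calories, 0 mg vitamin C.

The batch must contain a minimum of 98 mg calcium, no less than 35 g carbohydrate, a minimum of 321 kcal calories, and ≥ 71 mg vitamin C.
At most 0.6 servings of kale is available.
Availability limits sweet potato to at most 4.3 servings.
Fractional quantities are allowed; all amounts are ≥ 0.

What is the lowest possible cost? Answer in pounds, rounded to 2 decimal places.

Let x1 = servings of kale, x2 = servings of sweet potato, x3 = servings of quinoa.
Minimize 0.92x1 + 0.88x2 + 1.19x3 subject to:
  87x1 + 46x2 + 38x3 ≥ 98   (calcium)
  7x1 + 33x2 + 46x3 ≥ 35   (carbohydrate)
  35x1 + 130x2 + 251x3 ≥ 321   (calories)
  51x1 + 26x2 ≥ 71   (vitamin C)
  x1 ≤ 0.6
  x2 ≤ 4.3
  x1, x2, x3 ≥ 0.
The cheapest feasible vertex uses only kale, sweet potato; quinoa is not used. The calories and vitamin C requirements are met with equality.
So kale = 0.1545 servings, sweet potato = 2.428 servings.
Hence cost = 0.92·0.1545 + 0.88·2.428 = £2.2788.

£2.28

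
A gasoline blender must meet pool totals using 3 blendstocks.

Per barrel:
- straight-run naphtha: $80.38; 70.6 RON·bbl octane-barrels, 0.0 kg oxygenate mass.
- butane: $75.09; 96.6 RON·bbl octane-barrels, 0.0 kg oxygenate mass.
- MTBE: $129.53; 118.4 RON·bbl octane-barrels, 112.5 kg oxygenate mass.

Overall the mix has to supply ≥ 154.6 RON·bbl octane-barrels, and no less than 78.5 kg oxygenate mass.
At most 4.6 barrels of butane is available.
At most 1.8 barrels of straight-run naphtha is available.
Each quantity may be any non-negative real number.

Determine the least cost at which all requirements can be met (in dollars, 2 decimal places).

This is a linear program. Let x1 = barrels of straight-run naphtha, x2 = barrels of butane, x3 = barrels of MTBE.
Minimize 80.38x1 + 75.09x2 + 129.53x3 s.t.:
  70.6x1 + 96.6x2 + 118.4x3 ≥ 154.6   (octane-barrels)
  112.5x3 ≥ 78.5   (oxygenate mass)
  x2 ≤ 4.6
  x1 ≤ 1.8
  x1, x2, x3 ≥ 0.
The optimal basis is {butane, MTBE}; straight-run naphtha drops out. The octane-barrels and oxygenate mass requirements are met with equality.
So butane = 0.7452 barrels, MTBE = 0.6978 barrels.
Cost = 75.09·0.7452 + 129.53·0.6978 = 146.3431.

$146.34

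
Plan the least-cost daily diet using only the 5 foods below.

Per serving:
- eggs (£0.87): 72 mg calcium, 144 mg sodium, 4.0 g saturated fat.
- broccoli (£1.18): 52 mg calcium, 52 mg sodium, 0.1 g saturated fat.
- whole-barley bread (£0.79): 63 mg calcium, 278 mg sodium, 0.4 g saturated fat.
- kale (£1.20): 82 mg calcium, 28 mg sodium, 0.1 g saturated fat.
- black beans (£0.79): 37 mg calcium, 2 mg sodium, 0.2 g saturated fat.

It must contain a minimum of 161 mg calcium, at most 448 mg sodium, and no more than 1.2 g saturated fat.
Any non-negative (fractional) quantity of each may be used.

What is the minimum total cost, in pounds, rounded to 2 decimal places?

This is a linear program. Let x1 = servings of eggs, x2 = servings of broccoli, x3 = servings of whole-barley bread, x4 = servings of kale, x5 = servings of black beans.
Minimise 0.87x1 + 1.18x2 + 0.79x3 + 1.2x4 + 0.79x5 s.t.:
  72x1 + 52x2 + 63x3 + 82x4 + 37x5 ≥ 161   (calcium)
  144x1 + 52x2 + 278x3 + 28x4 + 2x5 ≤ 448   (sodium)
  4x1 + 0.1x2 + 0.4x3 + 0.1x4 + 0.2x5 ≤ 1.2   (saturated fat)
  x1, x2, x3, x4, x5 ≥ 0.
The minimum-cost mix takes nothing from broccoli, black beans — only eggs, whole-barley bread, kale. The calcium, sodium, saturated fat requirements are met with equality.
Solving gives x1 = 0.1352, x3 = 1.469, x4 = 0.7158.
Cost = 0.87·0.1352 + 0.79·1.469 + 1.2·0.7158 = 2.1371.

£2.14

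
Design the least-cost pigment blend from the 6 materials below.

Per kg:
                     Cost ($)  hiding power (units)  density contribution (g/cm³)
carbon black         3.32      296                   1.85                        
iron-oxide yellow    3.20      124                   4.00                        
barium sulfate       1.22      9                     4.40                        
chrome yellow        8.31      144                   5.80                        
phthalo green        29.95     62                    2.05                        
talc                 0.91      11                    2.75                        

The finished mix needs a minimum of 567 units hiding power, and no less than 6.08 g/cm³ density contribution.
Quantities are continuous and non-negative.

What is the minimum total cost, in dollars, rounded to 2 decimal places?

This is a linear program. Let x1 = kg of carbon black, x2 = kg of iron-oxide yellow, x3 = kg of barium sulfate, x4 = kg of chrome yellow, x5 = kg of phthalo green, x6 = kg of talc.
Minimise 3.32x1 + 3.2x2 + 1.22x3 + 8.31x4 + 29.95x5 + 0.91x6 s.t.:
  296x1 + 124x2 + 9x3 + 144x4 + 62x5 + 11x6 ≥ 567   (hiding power)
  1.85x1 + 4x2 + 4.4x3 + 5.8x4 + 2.05x5 + 2.75x6 ≥ 6.08   (density contribution)
  x1, x2, x3, x4, x5, x6 ≥ 0.
The cheapest feasible vertex uses only carbon black, barium sulfate; iron-oxide yellow, chrome yellow, phthalo green, talc are not used. The hiding power and density contribution requirements are met with equality.
Solving gives x1 = 1.898, x3 = 0.5839.
Objective = 3.32·1.898 + 1.22·0.5839 = 7.0137.

$7.01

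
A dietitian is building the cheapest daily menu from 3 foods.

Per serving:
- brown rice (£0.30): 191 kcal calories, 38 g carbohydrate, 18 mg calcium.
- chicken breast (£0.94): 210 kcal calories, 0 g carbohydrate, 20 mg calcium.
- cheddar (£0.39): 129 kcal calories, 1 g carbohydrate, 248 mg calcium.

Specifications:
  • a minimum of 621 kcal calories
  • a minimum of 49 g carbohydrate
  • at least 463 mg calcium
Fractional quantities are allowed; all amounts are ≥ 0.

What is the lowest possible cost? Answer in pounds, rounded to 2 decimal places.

Let x1 = servings of brown rice, x2 = servings of chicken breast, x3 = servings of cheddar.
Minimize 0.3x1 + 0.94x2 + 0.39x3 s.t.:
  191x1 + 210x2 + 129x3 ≥ 621   (calories)
  38x1 + 1x3 ≥ 49   (carbohydrate)
  18x1 + 20x2 + 248x3 ≥ 463   (calcium)
  x1, x2, x3 ≥ 0.
The cheapest feasible vertex uses only brown rice, cheddar; chicken breast is not used. There the calories and calcium constraints are tight.
That vertex is x1 = 2.093, x3 = 1.715.
Objective = 0.3·2.093 + 0.39·1.715 = 1.2968.

£1.30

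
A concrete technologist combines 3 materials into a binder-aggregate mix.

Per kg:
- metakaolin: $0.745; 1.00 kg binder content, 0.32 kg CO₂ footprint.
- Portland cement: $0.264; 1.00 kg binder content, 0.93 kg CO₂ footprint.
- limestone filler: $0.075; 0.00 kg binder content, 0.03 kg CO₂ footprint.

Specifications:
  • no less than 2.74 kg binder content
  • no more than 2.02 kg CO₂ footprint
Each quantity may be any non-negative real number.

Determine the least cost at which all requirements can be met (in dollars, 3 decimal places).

$1.140

This is a linear program. Let x1 = kg of metakaolin, x2 = kg of Portland cement, x3 = kg of limestone filler.
min 0.745x1 + 0.264x2 + 0.075x3 s.t.:
  1x1 + 1x2 ≥ 2.74   (binder content)
  0.32x1 + 0.93x2 + 0.03x3 ≤ 2.02   (CO₂ footprint)
  x1, x2, x3 ≥ 0.
The cheapest feasible vertex uses only metakaolin, Portland cement; limestone filler is not used. Binding constraints: binder content and CO₂ footprint.
So metakaolin = 0.8659 kg, Portland cement = 1.874 kg.
Objective = 0.745·0.8659 + 0.264·1.874 = 1.13983.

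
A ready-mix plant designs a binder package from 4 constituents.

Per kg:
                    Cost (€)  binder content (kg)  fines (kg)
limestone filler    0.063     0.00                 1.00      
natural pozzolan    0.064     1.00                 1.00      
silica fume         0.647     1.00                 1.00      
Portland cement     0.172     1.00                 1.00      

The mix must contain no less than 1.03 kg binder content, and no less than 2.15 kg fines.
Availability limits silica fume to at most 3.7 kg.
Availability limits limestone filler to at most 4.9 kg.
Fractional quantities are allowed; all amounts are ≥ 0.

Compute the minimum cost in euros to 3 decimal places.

Set it up as a linear program. Let x1 = kg of limestone filler, x2 = kg of natural pozzolan, x3 = kg of silica fume, x4 = kg of Portland cement.
Minimise 0.063x1 + 0.064x2 + 0.647x3 + 0.172x4 with:
  1x2 + 1x3 + 1x4 ≥ 1.03   (binder content)
  1x1 + 1x2 + 1x3 + 1x4 ≥ 2.15   (fines)
  x3 ≤ 3.7
  x1 ≤ 4.9
  x1, x2, x3, x4 ≥ 0.
The minimum-cost mix takes nothing from silica fume, Portland cement — only limestone filler, natural pozzolan. Binding constraints: binder content and fines.
So limestone filler = 1.12 kg, natural pozzolan = 1.03 kg.
Cost = 0.063·1.12 + 0.064·1.03 = 0.13648.

€0.136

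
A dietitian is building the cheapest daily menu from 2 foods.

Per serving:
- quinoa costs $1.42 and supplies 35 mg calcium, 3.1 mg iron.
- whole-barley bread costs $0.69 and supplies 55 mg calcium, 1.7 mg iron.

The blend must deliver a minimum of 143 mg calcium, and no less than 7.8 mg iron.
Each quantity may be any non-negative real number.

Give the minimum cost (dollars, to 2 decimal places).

This is a linear program. Let x1 = servings of quinoa, x2 = servings of whole-barley bread.
Minimize 1.42x1 + 0.69x2 s.t.:
  35x1 + 55x2 ≥ 143   (calcium)
  3.1x1 + 1.7x2 ≥ 7.8   (iron)
  x1, x2 ≥ 0.
The optimal basis is {whole-barley bread}; quinoa drops out. Binding constraint: iron.
Solving gives x2 = 4.588.
Objective = 0.69·4.588 = 3.1657.

$3.17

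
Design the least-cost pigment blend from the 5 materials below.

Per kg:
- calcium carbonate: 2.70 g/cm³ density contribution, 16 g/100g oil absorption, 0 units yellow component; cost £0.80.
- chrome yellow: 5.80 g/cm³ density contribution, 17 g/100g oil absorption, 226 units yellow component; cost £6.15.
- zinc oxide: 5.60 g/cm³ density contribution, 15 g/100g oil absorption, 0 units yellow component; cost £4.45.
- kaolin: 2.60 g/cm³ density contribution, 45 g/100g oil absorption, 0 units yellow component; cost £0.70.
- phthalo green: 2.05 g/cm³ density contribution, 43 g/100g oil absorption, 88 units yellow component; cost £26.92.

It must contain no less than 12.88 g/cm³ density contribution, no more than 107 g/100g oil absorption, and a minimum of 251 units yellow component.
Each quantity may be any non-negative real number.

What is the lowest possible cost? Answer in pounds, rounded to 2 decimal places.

£8.62

This is a linear program. Let x1 = kg of calcium carbonate, x2 = kg of chrome yellow, x3 = kg of zinc oxide, x4 = kg of kaolin, x5 = kg of phthalo green.
Minimise 0.8x1 + 6.15x2 + 4.45x3 + 0.7x4 + 26.92x5 s.t.:
  2.7x1 + 5.8x2 + 5.6x3 + 2.6x4 + 2.05x5 ≥ 12.88   (density contribution)
  16x1 + 17x2 + 15x3 + 45x4 + 43x5 ≤ 107   (oil absorption)
  226x2 + 88x5 ≥ 251   (yellow component)
  x1, x2, x3, x4, x5 ≥ 0.
At the optimum only calcium carbonate, chrome yellow, kaolin are positive (zinc oxide, phthalo green = 0). There the density contribution, oil absorption, yellow component constraints are tight.
Optimal quantities: calcium carbonate = 0.7587 kg, chrome yellow = 1.111 kg, kaolin = 1.688 kg.
Hence cost = 0.8·0.7587 + 6.15·1.111 + 0.7·1.688 = £8.6212.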